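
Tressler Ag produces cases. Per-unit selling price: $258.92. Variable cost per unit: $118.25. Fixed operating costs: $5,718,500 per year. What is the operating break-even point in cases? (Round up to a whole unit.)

40,652 cases

Contribution margin per unit = $258.92 − $118.25 = $140.67.
Break-even volume = fixed costs ÷ CM per unit = $5,718,500 ÷ $140.67 = 40,651.88, so 40,652 cases.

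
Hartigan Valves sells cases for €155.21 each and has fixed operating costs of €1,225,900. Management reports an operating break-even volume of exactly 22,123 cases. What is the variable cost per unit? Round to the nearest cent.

Contribution per unit must be FC / Q = €1,225,900 / 22,123 = €55.4129.
Variable cost per unit = €155.21 − €55.4129 = €99.80.

€99.80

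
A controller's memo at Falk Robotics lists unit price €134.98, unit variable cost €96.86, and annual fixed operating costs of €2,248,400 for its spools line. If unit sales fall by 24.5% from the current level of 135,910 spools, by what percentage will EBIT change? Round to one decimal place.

At 135,910 units, contribution = 135,910 × €38.12 = €5,180,889.20.
EBIT = €5,180,889.20 − €2,248,400 = €2,932,489.20.
So DOL = total CM / EBIT = €5,180,889.20 / €2,932,489.20 = 1.7667.
So EBIT moves 1.7667 × (-24.5%) = -43.3%.

-43.3%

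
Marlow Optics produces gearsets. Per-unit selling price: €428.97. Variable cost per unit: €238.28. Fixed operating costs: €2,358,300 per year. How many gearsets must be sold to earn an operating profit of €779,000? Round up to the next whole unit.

16,453 gearsets

Contribution margin per unit = €428.97 − €238.28 = €190.69.
Need Q such that Q × €190.69 − €2,358,300 = €779,000, i.e. Q = €3,137,300 / €190.69 = 16,452.36 → 16,453.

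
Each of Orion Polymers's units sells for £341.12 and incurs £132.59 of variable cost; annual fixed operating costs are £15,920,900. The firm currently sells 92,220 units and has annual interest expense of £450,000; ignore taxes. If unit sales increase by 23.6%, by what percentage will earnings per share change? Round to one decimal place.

At 92,220 units, contribution = 92,220 × £208.53 = £19,230,636.60.
EBIT = £19,230,636.60 − £15,920,900 = £3,309,736.60.
Interest = £450,000.00, so EBIT − I = £2,859,736.60.
Degree of combined leverage = contribution ÷ (EBIT − I) = £19,230,636.60 ÷ £2,859,736.60 = 6.7246.
EPS therefore changes by 6.7246 × (+23.6%) = +158.7%.

+158.7%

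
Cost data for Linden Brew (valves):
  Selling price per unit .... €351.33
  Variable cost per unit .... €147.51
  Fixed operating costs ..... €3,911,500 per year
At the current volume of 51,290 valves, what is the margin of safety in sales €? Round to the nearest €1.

Contribution margin per unit = €351.33 − €147.51 = €203.82. Break-even units = €3,911,500 ÷ €203.82 = 19,190.95; break-even revenue = 19,190.95 × €351.33 = €6,742,357.45.
Current sales = 51,290 × €351.33 = €18,019,715.70.
Margin of safety = €18,019,715.70 − €6,742,357.45 = €11,277,358.

€11,277,358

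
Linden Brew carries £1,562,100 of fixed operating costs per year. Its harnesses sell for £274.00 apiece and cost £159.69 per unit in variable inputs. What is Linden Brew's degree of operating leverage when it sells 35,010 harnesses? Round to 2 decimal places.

1.64

Contribution at this volume is 35,010 × £114.31 = £4,001,993.10.
Operating income = contribution − fixed costs = £4,001,993.10 − £1,562,100 = £2,439,893.10.
DOL = contribution ÷ EBIT = £4,001,993.10 ÷ £2,439,893.10 = 1.6402.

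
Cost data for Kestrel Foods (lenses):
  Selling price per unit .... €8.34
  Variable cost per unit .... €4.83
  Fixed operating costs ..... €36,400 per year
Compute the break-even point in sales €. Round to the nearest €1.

Contribution margin per unit = €8.34 − €4.83 = €3.51, a CM ratio of €3.51 ÷ €8.34 = 0.4209.
Break-even sales = FC ÷ CM ratio = €36,400 × €8.34 / €3.51 = €86,489.

€86,489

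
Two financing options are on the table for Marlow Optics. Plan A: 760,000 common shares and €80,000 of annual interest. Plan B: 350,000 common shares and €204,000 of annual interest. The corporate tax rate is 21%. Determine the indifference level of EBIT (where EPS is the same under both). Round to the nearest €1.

Set EPS_A = EPS_B: (EBIT − €80,000)(1 − 0.21) ÷ 760,000 = (EBIT − €204,000)(1 − 0.21) ÷ 350,000.
The (1 − t) factor cancels: (EBIT − 80,000) × 350,000 = (EBIT − 204,000) × 760,000.
EBIT × (760,000 − 350,000) = 204,000 × 760,000 − 80,000 × 350,000 = 127,040,000,000, so EBIT = 127,040,000,000 ÷ 410,000 = 309,853.66.

€309,854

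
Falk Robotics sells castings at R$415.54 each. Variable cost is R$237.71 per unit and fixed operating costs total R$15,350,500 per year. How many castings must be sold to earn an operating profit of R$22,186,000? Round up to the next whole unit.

Unit CM = price − variable cost = R$415.54 − R$237.71 = R$177.83.
Units = (FC + target) / CM = (R$15,350,500 + R$22,186,000) / R$177.83 = 211,080.81, so 211,081 castings.

211,081 castings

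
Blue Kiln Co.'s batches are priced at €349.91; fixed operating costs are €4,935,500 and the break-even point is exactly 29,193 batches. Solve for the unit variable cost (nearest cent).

€180.85

At break-even, FC = Q × (P − VC), so P − VC = €4,935,500 ÷ 29,193 = €169.0645.
Variable cost per unit = €349.91 − €169.0645 = €180.85.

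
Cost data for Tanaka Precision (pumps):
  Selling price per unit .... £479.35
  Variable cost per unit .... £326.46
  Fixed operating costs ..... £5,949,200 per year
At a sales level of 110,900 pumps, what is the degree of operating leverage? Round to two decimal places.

1.54

Total contribution margin = 110,900 × £152.89 = £16,955,501.00.
EBIT = £16,955,501.00 − £5,949,200 = £11,006,301.00.
So DOL = total CM / EBIT = £16,955,501.00 / £11,006,301.00 = 1.5405.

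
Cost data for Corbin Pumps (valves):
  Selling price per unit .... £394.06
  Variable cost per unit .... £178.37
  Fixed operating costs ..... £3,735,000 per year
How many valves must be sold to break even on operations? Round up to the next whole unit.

Unit CM = price − variable cost = £394.06 − £178.37 = £215.69.
Break-even volume = fixed costs ÷ CM per unit = £3,735,000 ÷ £215.69 = 17,316.52, so 17,317 valves.

17,317 valves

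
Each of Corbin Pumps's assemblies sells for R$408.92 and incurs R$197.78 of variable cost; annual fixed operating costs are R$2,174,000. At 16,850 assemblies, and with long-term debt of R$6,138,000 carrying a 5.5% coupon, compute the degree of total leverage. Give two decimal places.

Contribution at this volume is 16,850 × R$211.14 = R$3,557,709.00.
Subtracting fixed costs: EBIT = R$3,557,709.00 − R$2,174,000 = R$1,383,709.00. Interest = R$337,590.00.
DOL = R$3,557,709.00 ÷ R$1,383,709.00 = 2.5711; DFL = R$1,383,709.00 ÷ R$1,046,119.00 = 1.3227.
Combined leverage = 2.5711 × 1.3227 = 3.4008.

3.40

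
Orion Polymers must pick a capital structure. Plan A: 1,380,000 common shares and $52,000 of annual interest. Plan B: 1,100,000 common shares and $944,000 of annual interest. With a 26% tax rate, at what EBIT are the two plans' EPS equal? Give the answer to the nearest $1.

$4,448,286

Set EPS_A = EPS_B: (EBIT − $52,000)(1 − 0.26) ÷ 1,380,000 = (EBIT − $944,000)(1 − 0.26) ÷ 1,100,000.
The (1 − t) factor cancels: (EBIT − 52,000) × 1,100,000 = (EBIT − 944,000) × 1,380,000.
Solving, EBIT = (944,000·1,380,000 − 52,000·1,100,000) / (1,380,000 − 1,100,000) = 1,245,520,000,000 / 280,000 = 4,448,285.71.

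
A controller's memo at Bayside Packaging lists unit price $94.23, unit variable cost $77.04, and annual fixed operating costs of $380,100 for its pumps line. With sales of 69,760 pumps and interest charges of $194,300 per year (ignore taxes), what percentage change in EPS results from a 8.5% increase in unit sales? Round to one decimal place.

At 69,760 units, contribution = 69,760 × $17.19 = $1,199,174.40.
Operating income = contribution − fixed costs = $1,199,174.40 − $380,100 = $819,074.40.
Interest = $194,300.00, so EBIT − I = $624,774.40.
DCL = total CM / (EBIT − I) = $1,199,174.40 / $624,774.40 = 1.9194.
EPS therefore changes by 1.9194 × (+8.5%) = +16.3%.

+16.3%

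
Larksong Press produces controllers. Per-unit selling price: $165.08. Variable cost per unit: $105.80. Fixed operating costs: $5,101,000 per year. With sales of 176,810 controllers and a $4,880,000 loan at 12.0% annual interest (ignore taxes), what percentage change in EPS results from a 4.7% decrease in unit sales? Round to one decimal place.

Total contribution margin = 176,810 × $59.28 = $10,481,296.80.
EBIT = $10,481,296.80 − $5,101,000 = $5,380,296.80.
Interest = $585,600.00, so EBIT − I = $4,794,696.80.
Degree of combined leverage = contribution ÷ (EBIT − I) = $10,481,296.80 ÷ $4,794,696.80 = 2.1860.
EPS therefore changes by 2.1860 × (-4.7%) = -10.3%.

-10.3%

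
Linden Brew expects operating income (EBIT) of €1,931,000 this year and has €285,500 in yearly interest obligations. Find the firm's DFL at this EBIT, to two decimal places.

1.17

Interest = €285,500.00.
DFL = EBIT ÷ (EBIT − I) = €1,931,000 ÷ (€1,931,000 − €285,500.00) = €1,931,000 ÷ €1,645,500.00 = 1.1735.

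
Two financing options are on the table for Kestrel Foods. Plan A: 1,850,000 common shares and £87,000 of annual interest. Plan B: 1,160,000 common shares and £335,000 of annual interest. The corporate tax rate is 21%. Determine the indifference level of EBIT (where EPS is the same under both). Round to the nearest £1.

At indifference, (EBIT − 87,000)(1 − t)/1,850,000 = (EBIT − 335,000)(1 − t)/1,160,000.
Cancelling (1 − t) and cross-multiplying: 1,160,000·(EBIT − 87,000) = 1,850,000·(EBIT − 335,000).
EBIT × (1,850,000 − 1,160,000) = 335,000 × 1,850,000 − 87,000 × 1,160,000 = 518,830,000,000, so EBIT = 518,830,000,000 ÷ 690,000 = 751,927.54.

£751,928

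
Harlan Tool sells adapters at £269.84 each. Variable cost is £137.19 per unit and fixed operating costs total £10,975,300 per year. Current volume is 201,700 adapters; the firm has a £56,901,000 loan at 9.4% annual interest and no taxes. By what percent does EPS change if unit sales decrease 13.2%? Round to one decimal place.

Contribution at this volume is 201,700 × £132.65 = £26,755,505.00.
Subtracting fixed costs: EBIT = £26,755,505.00 − £10,975,300 = £15,780,205.00.
Interest = £5,348,694.00, so EBIT − I = £10,431,511.00.
DCL = total CM / (EBIT − I) = £26,755,505.00 / £10,431,511.00 = 2.5649.
%ΔEPS = DCL × %ΔSales = 2.5649 × -13.2% = -33.9%.

-33.9%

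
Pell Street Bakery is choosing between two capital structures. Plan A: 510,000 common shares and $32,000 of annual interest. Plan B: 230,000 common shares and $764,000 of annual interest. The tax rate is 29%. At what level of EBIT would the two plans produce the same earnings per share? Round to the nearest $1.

$1,365,286

At indifference, (EBIT − 32,000)(1 − t)/510,000 = (EBIT − 764,000)(1 − t)/230,000.
The (1 − t) factor cancels: (EBIT − 32,000) × 230,000 = (EBIT − 764,000) × 510,000.
Solving, EBIT = (764,000·510,000 − 32,000·230,000) / (510,000 − 230,000) = 382,280,000,000 / 280,000 = 1,365,285.71.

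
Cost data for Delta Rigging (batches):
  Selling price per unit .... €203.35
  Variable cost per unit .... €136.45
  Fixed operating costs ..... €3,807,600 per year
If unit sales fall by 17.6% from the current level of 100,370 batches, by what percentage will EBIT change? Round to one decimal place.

Contribution at this volume is 100,370 × €66.90 = €6,714,753.00.
EBIT = €6,714,753.00 − €3,807,600 = €2,907,153.00.
DOL = contribution ÷ EBIT = €6,714,753.00 ÷ €2,907,153.00 = 2.3097.
Operating income changes by 2.3097 × -17.6% = -40.7%.

-40.7%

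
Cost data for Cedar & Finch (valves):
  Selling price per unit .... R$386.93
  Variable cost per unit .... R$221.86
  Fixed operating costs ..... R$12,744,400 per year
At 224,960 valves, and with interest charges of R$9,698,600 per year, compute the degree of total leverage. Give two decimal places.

Contribution at this volume is 224,960 × R$165.07 = R$37,134,147.20.
Operating income = contribution − fixed costs = R$37,134,147.20 − R$12,744,400 = R$24,389,747.20. Interest = R$9,698,600.00.
DOL = R$37,134,147.20 ÷ R$24,389,747.20 = 1.5225; DFL = R$24,389,747.20 ÷ R$14,691,147.20 = 1.6602.
Combined leverage = 1.5225 × 1.6602 = 2.5277.

2.53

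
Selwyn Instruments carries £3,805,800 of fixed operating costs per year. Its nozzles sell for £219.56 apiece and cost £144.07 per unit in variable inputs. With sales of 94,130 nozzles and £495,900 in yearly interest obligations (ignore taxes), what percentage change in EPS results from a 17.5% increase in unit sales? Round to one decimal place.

+44.3%

At 94,130 units, contribution = 94,130 × £75.49 = £7,105,873.70.
Operating income = contribution − fixed costs = £7,105,873.70 − £3,805,800 = £3,300,073.70.
Interest = £495,900.00, so EBIT − I = £2,804,173.70.
DCL = total CM / (EBIT − I) = £7,105,873.70 / £2,804,173.70 = 2.5340.
EPS therefore changes by 2.5340 × (+17.5%) = +44.3%.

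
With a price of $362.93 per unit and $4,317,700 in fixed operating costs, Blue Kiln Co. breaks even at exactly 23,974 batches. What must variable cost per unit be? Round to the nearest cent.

$182.83

Contribution per unit must be FC / Q = $4,317,700 / 23,974 = $180.0993.
Variable cost per unit = $362.93 − $180.0993 = $182.83.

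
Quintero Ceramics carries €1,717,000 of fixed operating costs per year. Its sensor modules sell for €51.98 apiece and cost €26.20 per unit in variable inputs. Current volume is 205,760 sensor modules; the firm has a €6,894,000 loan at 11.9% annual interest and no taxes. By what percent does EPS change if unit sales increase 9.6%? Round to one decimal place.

+18.4%

Total contribution margin = 205,760 × €25.78 = €5,304,492.80.
EBIT = €5,304,492.80 − €1,717,000 = €3,587,492.80.
After interest of €820,386.00, pre-tax earnings = €2,767,106.80.
Degree of combined leverage = contribution ÷ (EBIT − I) = €5,304,492.80 ÷ €2,767,106.80 = 1.9170.
%ΔEPS = DCL × %ΔSales = 1.9170 × +9.6% = +18.4%.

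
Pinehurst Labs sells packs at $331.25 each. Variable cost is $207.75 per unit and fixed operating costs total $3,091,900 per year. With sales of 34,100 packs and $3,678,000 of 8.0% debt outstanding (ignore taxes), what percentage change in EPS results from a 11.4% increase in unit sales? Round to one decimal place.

+58.2%

Total contribution margin = 34,100 × $123.50 = $4,211,350.00.
Operating income = contribution − fixed costs = $4,211,350.00 − $3,091,900 = $1,119,450.00.
After interest of $294,240.00, pre-tax earnings = $825,210.00.
DCL = total CM / (EBIT − I) = $4,211,350.00 / $825,210.00 = 5.1034.
%ΔEPS = DCL × %ΔSales = 5.1034 × +11.4% = +58.2%.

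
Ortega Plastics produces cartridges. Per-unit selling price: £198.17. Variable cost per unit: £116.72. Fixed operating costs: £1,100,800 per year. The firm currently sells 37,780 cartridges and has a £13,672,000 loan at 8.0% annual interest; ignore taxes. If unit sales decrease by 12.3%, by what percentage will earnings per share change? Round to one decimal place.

Total contribution margin = 37,780 × £81.45 = £3,077,181.00.
EBIT = £3,077,181.00 − £1,100,800 = £1,976,381.00.
Interest = £1,093,760.00, so EBIT − I = £882,621.00.
Degree of combined leverage = contribution ÷ (EBIT − I) = £3,077,181.00 ÷ £882,621.00 = 3.4864.
EPS therefore changes by 3.4864 × (-12.3%) = -42.9%.

-42.9%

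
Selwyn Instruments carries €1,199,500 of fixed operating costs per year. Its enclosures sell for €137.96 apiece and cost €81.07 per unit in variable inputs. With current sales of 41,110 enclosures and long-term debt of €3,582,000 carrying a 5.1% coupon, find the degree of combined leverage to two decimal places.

At 41,110 units, contribution = 41,110 × €56.89 = €2,338,747.90.
Subtracting fixed costs: EBIT = €2,338,747.90 − €1,199,500 = €1,139,247.90. Interest = €182,682.00, so EBIT − I = €956,565.90.
DCL = contribution ÷ (EBIT − I) = €2,338,747.90 ÷ €956,565.90 = 2.4449.

2.44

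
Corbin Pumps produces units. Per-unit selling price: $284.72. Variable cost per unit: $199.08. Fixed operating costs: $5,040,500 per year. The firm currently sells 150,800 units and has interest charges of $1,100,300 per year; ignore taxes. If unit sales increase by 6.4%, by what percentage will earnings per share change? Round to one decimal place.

+12.2%

Contribution at this volume is 150,800 × $85.64 = $12,914,512.00.
Subtracting fixed costs: EBIT = $12,914,512.00 − $5,040,500 = $7,874,012.00.
Interest = $1,100,300.00, so EBIT − I = $6,773,712.00.
Degree of combined leverage = contribution ÷ (EBIT − I) = $12,914,512.00 ÷ $6,773,712.00 = 1.9066.
EPS therefore changes by 1.9066 × (+6.4%) = +12.2%.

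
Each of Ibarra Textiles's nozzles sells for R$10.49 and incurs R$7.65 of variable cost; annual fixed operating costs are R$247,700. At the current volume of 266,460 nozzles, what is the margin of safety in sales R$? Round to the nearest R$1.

R$1,880,245

Each unit contributes R$10.49 − R$7.65 = R$2.84. Break-even units = R$247,700 ÷ R$2.84 = 87,218.31; break-even revenue = 87,218.31 × R$10.49 = R$914,920.07.
Actual sales revenue = 266,460 × R$10.49 = R$2,795,165.40.
Margin of safety = R$2,795,165.40 − R$914,920.07 = R$1,880,245.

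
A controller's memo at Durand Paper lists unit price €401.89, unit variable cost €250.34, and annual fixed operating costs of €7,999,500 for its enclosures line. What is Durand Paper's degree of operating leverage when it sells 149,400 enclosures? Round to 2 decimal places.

At 149,400 units, contribution = 149,400 × €151.55 = €22,641,570.00.
Subtracting fixed costs: EBIT = €22,641,570.00 − €7,999,500 = €14,642,070.00.
Degree of operating leverage = €22,641,570.00 / €14,642,070.00 = 1.5463.

1.55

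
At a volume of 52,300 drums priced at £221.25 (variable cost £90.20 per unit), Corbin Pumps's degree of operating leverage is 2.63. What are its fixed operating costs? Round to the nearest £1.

£4,247,864

Total contribution margin = 52,300 × £131.05 = £6,853,915.00.
DOL = contribution / EBIT, so EBIT = £6,853,915.00 / 2.63 = £2,606,051.33.
Fixed costs = CM − EBIT = £6,853,915.00 − £2,606,051.33 = £4,247,864.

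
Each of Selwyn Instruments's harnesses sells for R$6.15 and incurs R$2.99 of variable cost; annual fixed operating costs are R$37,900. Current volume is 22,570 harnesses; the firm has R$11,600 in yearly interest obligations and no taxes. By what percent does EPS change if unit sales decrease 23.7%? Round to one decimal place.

-77.5%

Total contribution margin = 22,570 × R$3.16 = R$71,321.20.
Subtracting fixed costs: EBIT = R$71,321.20 − R$37,900 = R$33,421.20.
Interest = R$11,600.00, so EBIT − I = R$21,821.20.
Degree of combined leverage = contribution ÷ (EBIT − I) = R$71,321.20 ÷ R$21,821.20 = 3.2684.
%ΔEPS = DCL × %ΔSales = 3.2684 × -23.7% = -77.5%.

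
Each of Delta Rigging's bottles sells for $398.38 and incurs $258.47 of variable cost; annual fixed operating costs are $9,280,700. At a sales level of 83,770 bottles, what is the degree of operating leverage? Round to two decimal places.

Total contribution margin = 83,770 × $139.91 = $11,720,260.70.
EBIT = $11,720,260.70 − $9,280,700 = $2,439,560.70.
DOL = contribution ÷ EBIT = $11,720,260.70 ÷ $2,439,560.70 = 4.8043.

4.80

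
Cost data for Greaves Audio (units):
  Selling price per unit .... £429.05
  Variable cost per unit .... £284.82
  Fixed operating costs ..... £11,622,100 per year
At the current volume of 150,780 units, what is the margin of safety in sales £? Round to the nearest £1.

£30,119,171

Unit CM = price − variable cost = £429.05 − £284.82 = £144.23. Break-even units = £11,622,100 ÷ £144.23 = 80,580.32; break-even revenue = 80,580.32 × £429.05 = £34,572,987.62.
Current sales = 150,780 × £429.05 = £64,692,159.00.
Margin of safety = £64,692,159.00 − £34,572,987.62 = £30,119,171.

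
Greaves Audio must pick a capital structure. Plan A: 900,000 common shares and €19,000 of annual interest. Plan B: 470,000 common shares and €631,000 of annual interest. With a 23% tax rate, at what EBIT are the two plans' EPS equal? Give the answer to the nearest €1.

Set EPS_A = EPS_B: (EBIT − €19,000)(1 − 0.23) ÷ 900,000 = (EBIT − €631,000)(1 − 0.23) ÷ 470,000.
Cancelling (1 − t) and cross-multiplying: 470,000·(EBIT − 19,000) = 900,000·(EBIT − 631,000).
EBIT × (900,000 − 470,000) = 631,000 × 900,000 − 19,000 × 470,000 = 558,970,000,000, so EBIT = 558,970,000,000 ÷ 430,000 = 1,299,930.23.

€1,299,930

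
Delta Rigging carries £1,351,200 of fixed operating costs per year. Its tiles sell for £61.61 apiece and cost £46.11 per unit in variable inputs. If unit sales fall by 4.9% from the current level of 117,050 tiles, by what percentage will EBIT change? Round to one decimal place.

-19.2%

At 117,050 units, contribution = 117,050 × £15.50 = £1,814,275.00.
EBIT = £1,814,275.00 − £1,351,200 = £463,075.00.
Degree of operating leverage = £1,814,275.00 / £463,075.00 = 3.9179.
%ΔEBIT = DOL × %ΔSales = 3.9179 × -4.9% = -19.2%.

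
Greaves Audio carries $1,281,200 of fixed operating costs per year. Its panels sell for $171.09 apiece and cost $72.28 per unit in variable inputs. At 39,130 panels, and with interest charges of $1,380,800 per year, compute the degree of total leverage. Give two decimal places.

3.21

At 39,130 units, contribution = 39,130 × $98.81 = $3,866,435.30.
EBIT = $3,866,435.30 − $1,281,200 = $2,585,235.30. Interest = $1,380,800.00, so EBIT − I = $1,204,435.30.
DCL = contribution ÷ (EBIT − I) = $3,866,435.30 ÷ $1,204,435.30 = 3.2102.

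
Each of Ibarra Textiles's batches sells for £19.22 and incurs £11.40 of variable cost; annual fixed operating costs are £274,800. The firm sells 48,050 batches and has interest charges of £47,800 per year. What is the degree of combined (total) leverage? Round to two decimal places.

At 48,050 units, contribution = 48,050 × £7.82 = £375,751.00.
Operating income = contribution − fixed costs = £375,751.00 − £274,800 = £100,951.00. Interest = £47,800.00.
DOL = £375,751.00 ÷ £100,951.00 = 3.7221; DFL = £100,951.00 ÷ £53,151.00 = 1.8993.
DCL = DOL × DFL = 3.7221 × 1.8993 = 7.0694.

7.07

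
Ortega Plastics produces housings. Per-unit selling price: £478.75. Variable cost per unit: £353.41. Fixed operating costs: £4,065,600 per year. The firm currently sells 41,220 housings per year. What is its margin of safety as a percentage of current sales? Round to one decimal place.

21.3%

Contribution margin per unit = £478.75 − £353.41 = £125.34. Break-even units = £4,065,600 ÷ £125.34 = 32,436.57; break-even revenue = 32,436.57 × £478.75 = £15,529,009.10.
Current sales = 41,220 × £478.75 = £19,734,075.00.
Margin of safety = (£19,734,075.00 − £15,529,009.10) ÷ £19,734,075.00 = 21.3%.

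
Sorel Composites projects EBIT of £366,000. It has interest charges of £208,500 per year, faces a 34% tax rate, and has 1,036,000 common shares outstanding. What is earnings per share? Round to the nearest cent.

£0.10

Pre-tax income = £366,000 − £208,500.00 = £157,500.00.
After tax at 34%: net income = £157,500.00 × 0.66 = £103,950.00.
EPS = £103,950.00 ÷ 1,036,000 = £0.10.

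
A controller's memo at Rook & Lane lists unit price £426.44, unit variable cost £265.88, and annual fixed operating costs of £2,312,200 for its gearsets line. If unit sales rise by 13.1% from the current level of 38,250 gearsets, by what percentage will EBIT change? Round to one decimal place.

Total contribution margin = 38,250 × £160.56 = £6,141,420.00.
Subtracting fixed costs: EBIT = £6,141,420.00 − £2,312,200 = £3,829,220.00.
Degree of operating leverage = £6,141,420.00 / £3,829,220.00 = 1.6038.
%ΔEBIT = DOL × %ΔSales = 1.6038 × +13.1% = +21.0%.

+21.0%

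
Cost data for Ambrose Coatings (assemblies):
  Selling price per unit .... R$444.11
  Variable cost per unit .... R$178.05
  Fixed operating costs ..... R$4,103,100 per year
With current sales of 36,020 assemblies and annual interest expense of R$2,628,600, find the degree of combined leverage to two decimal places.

Total contribution margin = 36,020 × R$266.06 = R$9,583,481.20.
EBIT = R$9,583,481.20 − R$4,103,100 = R$5,480,381.20. Interest = R$2,628,600.00, so EBIT − I = R$2,851,781.20.
DCL = contribution ÷ (EBIT − I) = R$9,583,481.20 ÷ R$2,851,781.20 = 3.3605.

3.36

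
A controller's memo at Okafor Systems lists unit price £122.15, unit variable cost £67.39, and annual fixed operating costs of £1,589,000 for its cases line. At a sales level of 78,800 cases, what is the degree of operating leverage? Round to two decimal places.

1.58

At 78,800 units, contribution = 78,800 × £54.76 = £4,315,088.00.
Operating income = contribution − fixed costs = £4,315,088.00 − £1,589,000 = £2,726,088.00.
DOL = contribution ÷ EBIT = £4,315,088.00 ÷ £2,726,088.00 = 1.5829.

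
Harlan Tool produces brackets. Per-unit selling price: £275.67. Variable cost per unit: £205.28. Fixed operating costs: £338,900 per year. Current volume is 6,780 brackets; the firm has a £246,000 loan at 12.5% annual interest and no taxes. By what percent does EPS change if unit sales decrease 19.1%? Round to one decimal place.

Contribution at this volume is 6,780 × £70.39 = £477,244.20.
Subtracting fixed costs: EBIT = £477,244.20 − £338,900 = £138,344.20.
After interest of £30,750.00, pre-tax earnings = £107,594.20.
DCL = total CM / (EBIT − I) = £477,244.20 / £107,594.20 = 4.4356.
%ΔEPS = DCL × %ΔSales = 4.4356 × -19.1% = -84.7%.

-84.7%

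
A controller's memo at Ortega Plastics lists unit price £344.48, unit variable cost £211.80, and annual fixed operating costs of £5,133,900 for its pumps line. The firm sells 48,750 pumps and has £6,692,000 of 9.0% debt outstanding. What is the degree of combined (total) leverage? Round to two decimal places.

Contribution at this volume is 48,750 × £132.68 = £6,468,150.00.
Operating income = contribution − fixed costs = £6,468,150.00 − £5,133,900 = £1,334,250.00. Interest = £602,280.00.
DOL = £6,468,150.00 ÷ £1,334,250.00 = 4.8478; DFL = £1,334,250.00 ÷ £731,970.00 = 1.8228.
DCL = DOL × DFL = 4.8478 × 1.8228 = 8.8366.

8.84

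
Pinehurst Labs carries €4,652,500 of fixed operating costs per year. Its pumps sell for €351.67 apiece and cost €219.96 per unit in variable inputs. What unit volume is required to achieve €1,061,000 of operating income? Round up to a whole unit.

43,380 pumps

Unit CM = price − variable cost = €351.67 − €219.96 = €131.71.
Need Q such that Q × €131.71 − €4,652,500 = €1,061,000, i.e. Q = €5,713,500 / €131.71 = 43,379.39 → 43,380.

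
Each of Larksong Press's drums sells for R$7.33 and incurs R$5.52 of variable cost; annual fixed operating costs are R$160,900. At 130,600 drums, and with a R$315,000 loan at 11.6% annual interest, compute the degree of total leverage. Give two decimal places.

6.07

Total contribution margin = 130,600 × R$1.81 = R$236,386.00.
Operating income = contribution − fixed costs = R$236,386.00 − R$160,900 = R$75,486.00. Interest = R$36,540.00.
DOL = R$236,386.00 ÷ R$75,486.00 = 3.1315; DFL = R$75,486.00 ÷ R$38,946.00 = 1.9382.
Combined leverage = 3.1315 × 1.9382 = 6.0695.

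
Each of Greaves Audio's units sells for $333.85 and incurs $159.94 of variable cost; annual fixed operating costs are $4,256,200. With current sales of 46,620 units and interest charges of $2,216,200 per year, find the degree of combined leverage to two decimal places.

Contribution at this volume is 46,620 × $173.91 = $8,107,684.20.
Subtracting fixed costs: EBIT = $8,107,684.20 − $4,256,200 = $3,851,484.20. Interest = $2,216,200.00, so EBIT − I = $1,635,284.20.
Degree of total leverage = total CM / (EBIT − interest) = $8,107,684.20 / $1,635,284.20 = 4.9580.

4.96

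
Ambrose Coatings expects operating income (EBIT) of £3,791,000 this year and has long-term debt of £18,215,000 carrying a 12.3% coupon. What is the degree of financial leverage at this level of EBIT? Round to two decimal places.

2.44

Interest = £2,240,445.00.
Degree of financial leverage = EBIT / (EBIT − interest) = £3,791,000 / £1,550,555.00 = 2.4449.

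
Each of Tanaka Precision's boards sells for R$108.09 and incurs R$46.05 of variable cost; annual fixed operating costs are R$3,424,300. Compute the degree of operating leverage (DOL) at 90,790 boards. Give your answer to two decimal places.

Total contribution margin = 90,790 × R$62.04 = R$5,632,611.60.
Operating income = contribution − fixed costs = R$5,632,611.60 − R$3,424,300 = R$2,208,311.60.
DOL = contribution ÷ EBIT = R$5,632,611.60 ÷ R$2,208,311.60 = 2.5506.

2.55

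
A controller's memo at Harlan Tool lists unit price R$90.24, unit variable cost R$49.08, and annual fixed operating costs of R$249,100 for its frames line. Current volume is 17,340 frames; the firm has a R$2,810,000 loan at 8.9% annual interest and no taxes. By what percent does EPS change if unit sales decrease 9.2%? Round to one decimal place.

-30.6%

Total contribution margin = 17,340 × R$41.16 = R$713,714.40.
Subtracting fixed costs: EBIT = R$713,714.40 − R$249,100 = R$464,614.40.
Interest = R$250,090.00, so EBIT − I = R$214,524.40.
Degree of combined leverage = contribution ÷ (EBIT − I) = R$713,714.40 ÷ R$214,524.40 = 3.3270.
%ΔEPS = DCL × %ΔSales = 3.3270 × -9.2% = -30.6%.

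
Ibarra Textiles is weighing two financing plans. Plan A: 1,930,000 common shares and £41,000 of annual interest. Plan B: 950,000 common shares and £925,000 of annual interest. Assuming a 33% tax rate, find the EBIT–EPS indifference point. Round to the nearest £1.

Set EPS_A = EPS_B: (EBIT − £41,000)(1 − 0.33) ÷ 1,930,000 = (EBIT − £925,000)(1 − 0.33) ÷ 950,000.
The (1 − t) factor cancels: (EBIT − 41,000) × 950,000 = (EBIT − 925,000) × 1,930,000.
EBIT × (1,930,000 − 950,000) = 925,000 × 1,930,000 − 41,000 × 950,000 = 1,746,300,000,000, so EBIT = 1,746,300,000,000 ÷ 980,000 = 1,781,938.78.

£1,781,939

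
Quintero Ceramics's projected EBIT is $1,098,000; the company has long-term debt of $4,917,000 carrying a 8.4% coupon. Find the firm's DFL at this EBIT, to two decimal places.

Annual interest charges come to $413,028.00.
DFL = EBIT ÷ (EBIT − I) = $1,098,000 ÷ ($1,098,000 − $413,028.00) = $1,098,000 ÷ $684,972.00 = 1.6030.

1.60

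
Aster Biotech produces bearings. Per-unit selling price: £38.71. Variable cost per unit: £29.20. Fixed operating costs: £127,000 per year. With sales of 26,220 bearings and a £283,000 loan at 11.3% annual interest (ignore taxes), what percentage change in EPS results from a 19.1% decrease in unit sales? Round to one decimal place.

Total contribution margin = 26,220 × £9.51 = £249,352.20.
EBIT = £249,352.20 − £127,000 = £122,352.20.
After interest of £31,979.00, pre-tax earnings = £90,373.20.
DCL = total CM / (EBIT − I) = £249,352.20 / £90,373.20 = 2.7591.
EPS therefore changes by 2.7591 × (-19.1%) = -52.7%.

-52.7%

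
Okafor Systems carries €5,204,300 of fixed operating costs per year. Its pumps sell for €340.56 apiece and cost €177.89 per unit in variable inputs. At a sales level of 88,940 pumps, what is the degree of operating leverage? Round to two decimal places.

At 88,940 units, contribution = 88,940 × €162.67 = €14,467,869.80.
Operating income = contribution − fixed costs = €14,467,869.80 − €5,204,300 = €9,263,569.80.
So DOL = total CM / EBIT = €14,467,869.80 / €9,263,569.80 = 1.5618.

1.56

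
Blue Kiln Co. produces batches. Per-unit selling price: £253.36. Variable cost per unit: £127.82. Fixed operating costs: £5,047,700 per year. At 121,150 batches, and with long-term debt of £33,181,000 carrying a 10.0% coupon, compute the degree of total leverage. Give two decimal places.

At 121,150 units, contribution = 121,150 × £125.54 = £15,209,171.00.
Subtracting fixed costs: EBIT = £15,209,171.00 − £5,047,700 = £10,161,471.00. Interest = £3,318,100.00.
DOL = £15,209,171.00 ÷ £10,161,471.00 = 1.4967; DFL = £10,161,471.00 ÷ £6,843,371.00 = 1.4849.
DCL = DOL × DFL = 1.4967 × 1.4849 = 2.2224.

2.22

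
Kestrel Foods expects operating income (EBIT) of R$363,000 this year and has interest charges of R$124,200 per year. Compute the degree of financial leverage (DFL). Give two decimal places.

Interest = R$124,200.00.
Degree of financial leverage = EBIT / (EBIT − interest) = R$363,000 / R$238,800.00 = 1.5201.

1.52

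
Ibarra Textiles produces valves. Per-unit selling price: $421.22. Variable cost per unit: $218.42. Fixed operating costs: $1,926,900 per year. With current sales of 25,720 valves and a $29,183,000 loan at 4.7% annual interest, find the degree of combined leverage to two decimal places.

Contribution at this volume is 25,720 × $202.80 = $5,216,016.00.
Operating income = contribution − fixed costs = $5,216,016.00 − $1,926,900 = $3,289,116.00. Interest = $1,371,601.00.
DOL = $5,216,016.00 ÷ $3,289,116.00 = 1.5858; DFL = $3,289,116.00 ÷ $1,917,515.00 = 1.7153.
DCL = DOL × DFL = 1.5858 × 1.7153 = 2.7201.

2.72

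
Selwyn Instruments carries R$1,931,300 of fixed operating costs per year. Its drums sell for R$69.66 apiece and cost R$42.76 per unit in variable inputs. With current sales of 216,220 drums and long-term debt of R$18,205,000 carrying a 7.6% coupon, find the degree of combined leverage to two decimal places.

Contribution at this volume is 216,220 × R$26.90 = R$5,816,318.00.
EBIT = R$5,816,318.00 − R$1,931,300 = R$3,885,018.00. Interest = R$1,383,580.00.
DOL = R$5,816,318.00 ÷ R$3,885,018.00 = 1.4971; DFL = R$3,885,018.00 ÷ R$2,501,438.00 = 1.5531.
DCL = DOL × DFL = 1.4971 × 1.5531 = 2.3251.

2.33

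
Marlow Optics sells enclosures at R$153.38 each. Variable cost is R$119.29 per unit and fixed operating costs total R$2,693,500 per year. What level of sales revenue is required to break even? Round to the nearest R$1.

CM per unit = R$153.38 − R$119.29 = R$34.09; CM ratio = R$34.09 / R$153.38 = 0.2223.
Break-even sales = FC ÷ CM ratio = R$2,693,500 × R$153.38 / R$34.09 = R$12,118,775.

R$12,118,775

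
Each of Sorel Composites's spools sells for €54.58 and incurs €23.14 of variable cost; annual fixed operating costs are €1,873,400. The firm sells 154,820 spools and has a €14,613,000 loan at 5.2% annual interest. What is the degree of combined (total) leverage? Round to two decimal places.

At 154,820 units, contribution = 154,820 × €31.44 = €4,867,540.80.
Operating income = contribution − fixed costs = €4,867,540.80 − €1,873,400 = €2,994,140.80. Interest = €759,876.00, so EBIT − I = €2,234,264.80.
Degree of total leverage = total CM / (EBIT − interest) = €4,867,540.80 / €2,234,264.80 = 2.1786.

2.18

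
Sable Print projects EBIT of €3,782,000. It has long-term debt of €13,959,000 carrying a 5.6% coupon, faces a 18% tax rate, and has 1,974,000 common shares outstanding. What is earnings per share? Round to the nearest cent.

Pre-tax income = €3,782,000 − €781,704.00 = €3,000,296.00.
After tax at 18%: net income = €3,000,296.00 × 0.82 = €2,460,242.72.
EPS = €2,460,242.72 ÷ 1,974,000 = €1.25.

€1.25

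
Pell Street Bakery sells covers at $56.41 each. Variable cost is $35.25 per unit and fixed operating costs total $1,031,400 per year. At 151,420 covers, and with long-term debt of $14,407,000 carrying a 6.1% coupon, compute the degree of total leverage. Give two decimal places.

2.48

Total contribution margin = 151,420 × $21.16 = $3,204,047.20.
Operating income = contribution − fixed costs = $3,204,047.20 − $1,031,400 = $2,172,647.20. Interest = $878,827.00, so EBIT − I = $1,293,820.20.
DCL = contribution ÷ (EBIT − I) = $3,204,047.20 ÷ $1,293,820.20 = 2.4764.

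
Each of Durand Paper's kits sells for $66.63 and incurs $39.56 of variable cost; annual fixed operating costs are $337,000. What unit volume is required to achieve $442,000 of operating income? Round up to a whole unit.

28,778 kits

Each unit contributes $66.63 − $39.56 = $27.07.
Required volume = (fixed costs + target profit) ÷ CM = ($337,000 + $442,000) ÷ $27.07 = 28,777.24, so 28,778 kits.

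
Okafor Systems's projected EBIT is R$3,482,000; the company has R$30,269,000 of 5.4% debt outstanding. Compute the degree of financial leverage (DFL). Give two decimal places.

1.88

Interest = R$1,634,526.00.
DFL = EBIT ÷ (EBIT − I) = R$3,482,000 ÷ (R$3,482,000 − R$1,634,526.00) = R$3,482,000 ÷ R$1,847,474.00 = 1.8847.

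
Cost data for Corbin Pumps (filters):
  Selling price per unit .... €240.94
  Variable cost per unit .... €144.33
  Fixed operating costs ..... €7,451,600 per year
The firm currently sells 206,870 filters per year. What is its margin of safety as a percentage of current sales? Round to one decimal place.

62.7%

Contribution margin per unit = €240.94 − €144.33 = €96.61. Break-even units = €7,451,600 ÷ €96.61 = 77,130.73; break-even revenue = 77,130.73 × €240.94 = €18,583,878.52.
Actual sales revenue = 206,870 × €240.94 = €49,843,257.80.
Margin of safety = (€49,843,257.80 − €18,583,878.52) ÷ €49,843,257.80 = 62.7%.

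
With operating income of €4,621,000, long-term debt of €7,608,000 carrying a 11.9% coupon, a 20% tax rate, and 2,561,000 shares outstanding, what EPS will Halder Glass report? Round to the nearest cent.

€1.16

Interest = €905,352.00, so EBT = €4,621,000 − €905,352.00 = €3,715,648.00.
After tax at 20%: net income = €3,715,648.00 × 0.80 = €2,972,518.40.
EPS = €2,972,518.40 ÷ 2,561,000 = €1.16.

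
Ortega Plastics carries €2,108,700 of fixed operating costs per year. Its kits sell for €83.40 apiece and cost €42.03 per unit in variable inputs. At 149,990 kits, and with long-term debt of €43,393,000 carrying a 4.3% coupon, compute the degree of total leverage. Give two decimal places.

2.78

Contribution at this volume is 149,990 × €41.37 = €6,205,086.30.
Subtracting fixed costs: EBIT = €6,205,086.30 − €2,108,700 = €4,096,386.30. Interest = €1,865,899.00, so EBIT − I = €2,230,487.30.
Degree of total leverage = total CM / (EBIT − interest) = €6,205,086.30 / €2,230,487.30 = 2.7819.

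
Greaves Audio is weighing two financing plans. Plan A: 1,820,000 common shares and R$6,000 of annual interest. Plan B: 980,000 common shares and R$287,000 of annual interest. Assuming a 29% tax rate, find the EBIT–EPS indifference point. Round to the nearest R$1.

R$614,833

Set EPS_A = EPS_B: (EBIT − R$6,000)(1 − 0.29) ÷ 1,820,000 = (EBIT − R$287,000)(1 − 0.29) ÷ 980,000.
The (1 − t) factor cancels: (EBIT − 6,000) × 980,000 = (EBIT − 287,000) × 1,820,000.
EBIT × (1,820,000 − 980,000) = 287,000 × 1,820,000 − 6,000 × 980,000 = 516,460,000,000, so EBIT = 516,460,000,000 ÷ 840,000 = 614,833.33.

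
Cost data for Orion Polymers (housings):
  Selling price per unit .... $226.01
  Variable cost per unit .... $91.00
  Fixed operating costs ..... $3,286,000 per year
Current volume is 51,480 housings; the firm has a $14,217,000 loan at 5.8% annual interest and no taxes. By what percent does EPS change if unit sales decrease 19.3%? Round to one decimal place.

At 51,480 units, contribution = 51,480 × $135.01 = $6,950,314.80.
Operating income = contribution − fixed costs = $6,950,314.80 − $3,286,000 = $3,664,314.80.
After interest of $824,586.00, pre-tax earnings = $2,839,728.80.
DCL = total CM / (EBIT − I) = $6,950,314.80 / $2,839,728.80 = 2.4475.
EPS therefore changes by 2.4475 × (-19.3%) = -47.2%.

-47.2%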